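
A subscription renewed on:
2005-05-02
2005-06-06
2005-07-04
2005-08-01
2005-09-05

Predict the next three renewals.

These are Mondays at 28- or 35-day spacing (35, 28, 28, 35).
The pattern: 1st Monday of the month.
1st Monday of October 2005: 2005-10-03.
1st Monday of November 2005: 2005-11-07.
1st Monday of December 2005: 2005-12-05.

2005-10-03, 2005-11-07, 2005-12-05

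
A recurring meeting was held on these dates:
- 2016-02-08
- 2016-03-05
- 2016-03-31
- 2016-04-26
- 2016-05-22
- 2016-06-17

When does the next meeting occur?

2016-07-13

Gaps between consecutive events: 26, 26, 26, 26, 26 days — a constant 26-day interval.
2016-06-17 + 26 days = 2016-07-13.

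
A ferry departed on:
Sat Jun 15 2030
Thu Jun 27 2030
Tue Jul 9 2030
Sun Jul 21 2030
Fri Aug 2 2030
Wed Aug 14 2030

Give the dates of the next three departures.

Mon Aug 26 2030, Sat Sep 7 2030, Thu Sep 19 2030

Gaps between consecutive events: 12, 12, 12, 12, 12 days — a constant 12-day interval.
Wed Aug 14 2030 + 12 days = Mon Aug 26 2030.
Mon Aug 26 2030 + 12 days = Sat Sep 7 2030.
Sat Sep 7 2030 + 12 days = Thu Sep 19 2030.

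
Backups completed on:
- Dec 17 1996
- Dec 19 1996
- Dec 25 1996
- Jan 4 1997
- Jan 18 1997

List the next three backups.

Feb 5 1997, Feb 27 1997, Mar 25 1997

Intervals are 2, 6, 10, 14 days — an arithmetic progression with common difference 4.
Next gap: 18 days. Jan 18 1997 + 18 days = Feb 5 1997.
Next gap: 22 days. Feb 5 1997 + 22 days = Feb 27 1997.
Next gap: 26 days. Feb 27 1997 + 26 days = Mar 25 1997.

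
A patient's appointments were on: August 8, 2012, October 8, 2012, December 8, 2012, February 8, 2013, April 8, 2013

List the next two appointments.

Each date is the 8th; the gaps (61, 61, 62, 59) track the month lengths.
The rule is the 8th of every 2 months.
Next: June 2013 → June 8, 2013.
Next: August 2013 → August 8, 2013.

June 8, 2013; August 8, 2013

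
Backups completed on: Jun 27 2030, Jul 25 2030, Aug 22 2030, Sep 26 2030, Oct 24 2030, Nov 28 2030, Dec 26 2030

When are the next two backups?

Jan 23 2031, Feb 27 2031

All dates are Thursdays, 28, 28, 35, 28, 35, 28 days apart.
Specifically, the 4th Thursday of each month.
January 2031 — 4th Thursday is Jan 23 2031.
February 2031 — 4th Thursday is Feb 27 2031.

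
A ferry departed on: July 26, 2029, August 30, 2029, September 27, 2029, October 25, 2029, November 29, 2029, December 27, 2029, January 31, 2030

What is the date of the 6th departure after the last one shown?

Every date is a Thursday; gaps 35, 28, 28, 35, 28, 35 days.
Each is the last Thursday of its month (at least one falls on the 29th or later, ruling out '4th Thursday').
Last Thursday of February 2030: February 28, 2030.
Last Thursday of March 2030: March 28, 2030.
Last Thursday of April 2030: April 25, 2030.
Last Thursday of May 2030: May 30, 2030.
June 2030 ends with Thursday June 27, 2030.
July 2030 ends with Thursday July 25, 2030.

July 25, 2030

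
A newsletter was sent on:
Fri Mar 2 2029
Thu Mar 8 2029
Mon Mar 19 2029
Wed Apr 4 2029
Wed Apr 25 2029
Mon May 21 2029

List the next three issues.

The spacing grows by 5 each time: 6, 11, 16, 21, 26 days.
Next gap: 31 days. Mon May 21 2029 + 31 days = Thu Jun 21 2029.
Next gap: 36 days. Thu Jun 21 2029 + 36 days = Fri Jul 27 2029.
Next gap: 41 days. Fri Jul 27 2029 + 41 days = Thu Sep 6 2029.

Thu Jun 21 2029, Fri Jul 27 2029, Thu Sep 6 2029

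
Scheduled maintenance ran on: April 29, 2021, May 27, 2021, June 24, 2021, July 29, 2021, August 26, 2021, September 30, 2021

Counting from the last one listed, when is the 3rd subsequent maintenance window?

December 30, 2021

Every date is a Thursday; gaps 28, 28, 35, 28, 35 days.
Each is the last Thursday of its month (at least one falls on the 29th or later, ruling out '4th Thursday').
October 2021 ends with Thursday October 28, 2021.
November 2021 ends with Thursday November 25, 2021.
December 2021 ends with Thursday December 30, 2021.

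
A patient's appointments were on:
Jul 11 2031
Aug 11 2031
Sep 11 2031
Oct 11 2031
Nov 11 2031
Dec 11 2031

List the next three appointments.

Jan 11 2032, Feb 11 2032, Mar 11 2032

Each date is the 11th; the gaps (31, 31, 30, 31, 30) track the month lengths.
The rule is the 11th of each month.
January 2032: Jan 11 2032.
February 2032: Feb 11 2032.
March 2032: Mar 11 2032.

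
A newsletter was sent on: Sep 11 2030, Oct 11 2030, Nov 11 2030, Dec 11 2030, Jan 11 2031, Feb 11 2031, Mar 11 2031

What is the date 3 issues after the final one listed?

Gaps: 30, 31, 30, 31, 31, 28 days — not constant. Every event is on the 11th of the month.
Pattern: the 11th of each month.
April 2031: Apr 11 2031.
May 2031: May 11 2031.
June 2031: Jun 11 2031.

Jun 11 2031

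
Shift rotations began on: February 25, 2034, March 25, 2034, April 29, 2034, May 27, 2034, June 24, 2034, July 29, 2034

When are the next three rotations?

All Saturdays; the gaps (28, 35, 28, 28, 35) vary with month length.
This is the last Saturday of each month.
Last Saturday of August 2034: August 26, 2034.
Last Saturday of September 2034: September 30, 2034.
October 2034 ends with Saturday October 28, 2034.

August 26, 2034; September 30, 2034; October 28, 2034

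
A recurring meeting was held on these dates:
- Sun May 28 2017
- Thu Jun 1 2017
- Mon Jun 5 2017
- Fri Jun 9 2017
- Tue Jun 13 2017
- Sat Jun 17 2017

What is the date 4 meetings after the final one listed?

Mon Jul 3 2017

Gaps between consecutive events: 4, 4, 4, 4, 4 days — a constant 4-day interval.
Sat Jun 17 2017 + 4 days = Wed Jun 21 2017.
Wed Jun 21 2017 + 4 days = Sun Jun 25 2017.
Sun Jun 25 2017 + 4 days = Thu Jun 29 2017.
Thu Jun 29 2017 + 4 days = Mon Jul 3 2017.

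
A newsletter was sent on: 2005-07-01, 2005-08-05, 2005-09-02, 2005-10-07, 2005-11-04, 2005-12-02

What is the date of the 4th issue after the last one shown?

2006-04-07

All dates are Fridays, 35, 28, 35, 28, 28 days apart.
Specifically, the 1st Friday of each month.
1st Friday of January 2006: 2006-01-06.
February 2006 — 1st Friday is 2006-02-03.
March 2006 — 1st Friday is 2006-03-03.
April 2006 — 1st Friday is 2006-04-07.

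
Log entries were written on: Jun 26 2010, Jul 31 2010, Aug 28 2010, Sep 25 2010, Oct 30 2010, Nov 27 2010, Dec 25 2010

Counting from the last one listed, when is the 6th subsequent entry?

These are Saturdays with 35, 28, 28, 35, 28, 28-day gaps.
Each is the final Saturday of its month — Jul 31 2010 is past the 28th, so '4th Saturday' doesn't fit.
January 2011 ends with Saturday Jan 29 2011.
Last Saturday of February 2011: Feb 26 2011.
March 2011 ends with Saturday Mar 26 2011.
Last Saturday of April 2011: Apr 30 2011.
Last Saturday of May 2011: May 28 2011.
June 2011 ends with Saturday Jun 25 2011.

Jun 25 2011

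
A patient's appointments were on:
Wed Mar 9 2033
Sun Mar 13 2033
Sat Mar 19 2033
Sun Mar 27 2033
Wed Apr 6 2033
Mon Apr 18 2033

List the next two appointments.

Intervals are 4, 6, 8, 10, 12 days — an arithmetic progression with common difference 2.
Next gap: 14 days. Mon Apr 18 2033 + 14 days = Mon May 2 2033.
Next gap: 16 days. Mon May 2 2033 + 16 days = Wed May 18 2033.

Mon May 2 2033, Wed May 18 2033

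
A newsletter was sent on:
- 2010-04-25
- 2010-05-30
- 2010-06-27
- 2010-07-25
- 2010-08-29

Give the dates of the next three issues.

These are Sundays with 35, 28, 28, 35-day gaps.
Each is the final Sunday of its month — 2010-05-30 is past the 28th, so '4th Sunday' doesn't fit.
Last Sunday of September 2010: 2010-09-26.
October 2010 ends with Sunday 2010-10-31.
Last Sunday of November 2010: 2010-11-28.

2010-09-26, 2010-10-31, 2010-11-28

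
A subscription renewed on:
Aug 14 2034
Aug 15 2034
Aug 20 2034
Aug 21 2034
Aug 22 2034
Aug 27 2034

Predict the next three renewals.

Aug 28 2034, Aug 29 2034, Sep 3 2034

Gaps: 1, 5, 1, 1, 5 days — not constant, but cyclic with period 3.
The events fall on every Monday, Tuesday and Sunday.
Next Monday: Aug 28 2034.
Next Tuesday: Aug 29 2034.
Next Sunday: Sep 3 2034.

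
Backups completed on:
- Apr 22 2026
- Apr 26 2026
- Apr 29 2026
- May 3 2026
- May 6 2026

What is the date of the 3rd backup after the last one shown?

May 17 2026

The gap pattern 4, 3, 4, 3 repeats every 2 events.
These are the Wednesdays and Sundays of each week.
Next Sunday: May 10 2026.
The following Wednesday is May 13 2026.
Next Sunday: May 17 2026.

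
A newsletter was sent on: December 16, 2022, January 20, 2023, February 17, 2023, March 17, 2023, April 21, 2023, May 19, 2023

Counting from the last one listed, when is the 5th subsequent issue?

October 20, 2023

These are Fridays at 28- or 35-day spacing (35, 28, 28, 35, 28).
The pattern: 3rd Friday of the month.
June 2023 — 3rd Friday is June 16, 2023.
July 2023 — 3rd Friday is July 21, 2023.
August 2023 — 3rd Friday is August 18, 2023.
3rd Friday of September 2023: September 15, 2023.
3rd Friday of October 2023: October 20, 2023.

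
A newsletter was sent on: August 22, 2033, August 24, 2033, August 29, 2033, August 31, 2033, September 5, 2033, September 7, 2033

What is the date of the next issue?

Every event lands on a Monday or Wednesday (gaps cycle 2, 5, 2, 5, 2).
So the schedule is: every Monday and Wednesday.
The following Monday is September 12, 2033.

September 12, 2033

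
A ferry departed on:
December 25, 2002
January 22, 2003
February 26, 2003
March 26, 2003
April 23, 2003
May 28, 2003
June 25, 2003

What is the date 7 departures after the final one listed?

January 28, 2004

All dates are Wednesdays, 28, 35, 28, 28, 35, 28 days apart.
Specifically, the 4th Wednesday of each month.
4th Wednesday of July 2003: July 23, 2003.
August 2003 — 4th Wednesday is August 27, 2003.
4th Wednesday of September 2003: September 24, 2003.
4th Wednesday of October 2003: October 22, 2003.
4th Wednesday of November 2003: November 26, 2003.
4th Wednesday of December 2003: December 24, 2003.
January 2004 — 4th Wednesday is January 28, 2004.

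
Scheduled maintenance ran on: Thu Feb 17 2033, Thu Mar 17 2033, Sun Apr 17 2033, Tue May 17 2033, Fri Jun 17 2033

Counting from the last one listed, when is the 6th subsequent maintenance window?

The day-of-month is always 17 (28, 31, 30, 31 days between events).
So this recurs on the 17th of each month.
July 2033: Sun Jul 17 2033.
August 2033: Wed Aug 17 2033.
September 2033: Sat Sep 17 2033.
Next: October 2033 → Mon Oct 17 2033.
Next: November 2033 → Thu Nov 17 2033.
Next: December 2033 → Sat Dec 17 2033.

Sat Dec 17 2033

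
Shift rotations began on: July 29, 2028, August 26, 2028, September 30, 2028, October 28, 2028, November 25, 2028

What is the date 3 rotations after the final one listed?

February 24, 2029

Every date is a Saturday; gaps 28, 35, 28, 28 days.
Each is the last Saturday of its month (at least one falls on the 29th or later, ruling out '4th Saturday').
Last Saturday of December 2028: December 30, 2028.
January 2029 ends with Saturday January 27, 2029.
February 2029 ends with Saturday February 24, 2029.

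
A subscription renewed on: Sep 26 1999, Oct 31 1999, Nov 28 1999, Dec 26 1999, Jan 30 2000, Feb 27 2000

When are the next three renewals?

Mar 26 2000, Apr 30 2000, May 28 2000

All Sundays; the gaps (35, 28, 28, 35, 28) vary with month length.
This is the last Sunday of each month.
Last Sunday of March 2000: Mar 26 2000.
Last Sunday of April 2000: Apr 30 2000.
May 2000 ends with Sunday May 28 2000.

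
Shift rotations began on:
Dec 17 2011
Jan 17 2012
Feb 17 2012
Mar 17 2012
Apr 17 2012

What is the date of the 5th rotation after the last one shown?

Each date is the 17th; the gaps (31, 31, 29, 31) track the month lengths.
The rule is the 17th of each month.
May 2012: May 17 2012.
Next: June 2012 → Jun 17 2012.
July 2012: Jul 17 2012.
Next: August 2012 → Aug 17 2012.
September 2012: Sep 17 2012.

Sep 17 2012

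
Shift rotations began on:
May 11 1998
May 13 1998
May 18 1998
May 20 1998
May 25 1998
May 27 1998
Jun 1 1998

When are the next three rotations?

Jun 3 1998, Jun 8 1998, Jun 10 1998

Every event lands on a Monday or Wednesday (gaps cycle 2, 5, 2, 5, 2, 5).
So the schedule is: every Monday and Wednesday.
Next Wednesday: Jun 3 1998.
The following Monday is Jun 8 1998.
Next Wednesday: Jun 10 1998.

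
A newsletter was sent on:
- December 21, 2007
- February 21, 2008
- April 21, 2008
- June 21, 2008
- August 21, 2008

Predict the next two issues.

October 21, 2008; December 21, 2008

The day-of-month is always 21 (62, 60, 61, 61 days between events).
So this recurs on the 21st of every 2 months.
Next: October 2008 → October 21, 2008.
Next: December 2008 → December 21, 2008.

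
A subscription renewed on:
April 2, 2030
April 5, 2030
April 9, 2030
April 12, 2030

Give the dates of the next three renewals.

Gaps: 3, 4, 3 days — not constant, but cyclic with period 2.
The events fall on every Tuesday and Friday.
The following Tuesday is April 16, 2030.
The following Friday is April 19, 2030.
The following Tuesday is April 23, 2030.

April 16, 2030; April 19, 2030; April 23, 2030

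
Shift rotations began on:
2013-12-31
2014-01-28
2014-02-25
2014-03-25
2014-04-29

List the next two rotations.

2014-05-27, 2014-06-24

Every date is a Tuesday; gaps 28, 28, 28, 35 days.
Each is the last Tuesday of its month (at least one falls on the 29th or later, ruling out '4th Tuesday').
Last Tuesday of May 2014: 2014-05-27.
June 2014 ends with Tuesday 2014-06-24.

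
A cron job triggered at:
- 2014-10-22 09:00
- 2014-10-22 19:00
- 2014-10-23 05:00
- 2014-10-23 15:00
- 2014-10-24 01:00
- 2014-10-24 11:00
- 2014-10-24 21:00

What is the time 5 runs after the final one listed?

2014-10-26 23:00

The interval is a steady 10 hours (10, 10, 10, 10, 10, 10).
2014-10-24 21:00 + 10 h = 2014-10-25 07:00.
2014-10-25 07:00 + 10 h = 2014-10-25 17:00.
2014-10-25 17:00 + 10 h = 2014-10-26 03:00.
2014-10-26 03:00 + 10 h = 2014-10-26 13:00.
2014-10-26 13:00 + 10 h = 2014-10-26 23:00.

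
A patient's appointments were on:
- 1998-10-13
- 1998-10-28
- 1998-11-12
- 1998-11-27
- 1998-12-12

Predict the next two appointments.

1998-12-27, 1999-01-11

Every event comes 15 days after the last (15, 15, 15, 15).
1998-12-12 + 15 days = 1998-12-27.
1998-12-27 + 15 days = 1999-01-11.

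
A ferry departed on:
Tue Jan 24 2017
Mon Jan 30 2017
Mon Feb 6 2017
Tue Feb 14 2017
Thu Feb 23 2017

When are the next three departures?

Sun Mar 5 2017, Thu Mar 16 2017, Tue Mar 28 2017

Intervals are 6, 7, 8, 9 days — an arithmetic progression with common difference 1.
Next gap: 10 days. Thu Feb 23 2017 + 10 days = Sun Mar 5 2017.
Next gap: 11 days. Sun Mar 5 2017 + 11 days = Thu Mar 16 2017.
Next gap: 12 days. Thu Mar 16 2017 + 12 days = Tue Mar 28 2017.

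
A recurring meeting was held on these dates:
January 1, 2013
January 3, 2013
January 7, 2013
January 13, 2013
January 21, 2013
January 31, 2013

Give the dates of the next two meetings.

The spacing grows by 2 each time: 2, 4, 6, 8, 10 days.
Next gap: 12 days. January 31, 2013 + 12 days = February 12, 2013.
Next gap: 14 days. February 12, 2013 + 14 days = February 26, 2013.

February 12, 2013; February 26, 2013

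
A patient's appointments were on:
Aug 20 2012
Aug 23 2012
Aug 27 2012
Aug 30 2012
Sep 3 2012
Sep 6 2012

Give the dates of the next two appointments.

The gap pattern 3, 4, 3, 4, 3 repeats every 2 events.
These are the Mondays and Thursdays of each week.
The following Monday is Sep 10 2012.
The following Thursday is Sep 13 2012.

Sep 10 2012, Sep 13 2012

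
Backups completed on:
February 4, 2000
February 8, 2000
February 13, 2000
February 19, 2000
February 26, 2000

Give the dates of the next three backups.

The spacing grows by 1 each time: 4, 5, 6, 7 days.
Next gap: 8 days. February 26, 2000 + 8 days = March 5, 2000.
Next gap: 9 days. March 5, 2000 + 9 days = March 14, 2000.
Next gap: 10 days. March 14, 2000 + 10 days = March 24, 2000.

March 5, 2000; March 14, 2000; March 24, 2000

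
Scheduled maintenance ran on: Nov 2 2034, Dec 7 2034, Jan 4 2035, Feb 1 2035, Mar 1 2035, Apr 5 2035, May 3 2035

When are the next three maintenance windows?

Gaps: 35, 28, 28, 28, 35, 28 days — a mix of 28 and 35. Every date is a Thursday.
Each is the 1st Thursday of its month.
1st Thursday of June 2035: Jun 7 2035.
July 2035 — 1st Thursday is Jul 5 2035.
August 2035 — 1st Thursday is Aug 2 2035.

Jun 7 2035, Jul 5 2035, Aug 2 2035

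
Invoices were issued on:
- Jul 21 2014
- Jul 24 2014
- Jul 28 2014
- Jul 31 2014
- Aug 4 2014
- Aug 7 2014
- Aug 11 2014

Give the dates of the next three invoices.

Every event lands on a Monday or Thursday (gaps cycle 3, 4, 3, 4, 3, 4).
So the schedule is: every Monday and Thursday.
The following Thursday is Aug 14 2014.
Next Monday: Aug 18 2014.
The following Thursday is Aug 21 2014.

Aug 14 2014, Aug 18 2014, Aug 21 2014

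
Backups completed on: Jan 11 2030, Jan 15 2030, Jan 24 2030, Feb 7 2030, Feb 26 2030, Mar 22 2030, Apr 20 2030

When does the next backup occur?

The spacing grows by 5 each time: 4, 9, 14, 19, 24, 29 days.
Next gap: 34 days. Apr 20 2030 + 34 days = May 24 2030.

May 24 2030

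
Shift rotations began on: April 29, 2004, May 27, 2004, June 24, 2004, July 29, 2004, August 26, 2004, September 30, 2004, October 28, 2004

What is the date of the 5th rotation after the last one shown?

Every date is a Thursday; gaps 28, 28, 35, 28, 35, 28 days.
Each is the last Thursday of its month (at least one falls on the 29th or later, ruling out '4th Thursday').
November 2004 ends with Thursday November 25, 2004.
Last Thursday of December 2004: December 30, 2004.
January 2005 ends with Thursday January 27, 2005.
Last Thursday of February 2005: February 24, 2005.
Last Thursday of March 2005: March 31, 2005.

March 31, 2005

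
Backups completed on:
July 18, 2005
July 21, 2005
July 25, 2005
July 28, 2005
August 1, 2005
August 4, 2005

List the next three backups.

August 8, 2005; August 11, 2005; August 15, 2005

The gap pattern 3, 4, 3, 4, 3 repeats every 2 events.
These are the Mondays and Thursdays of each week.
Next Monday: August 8, 2005.
Next Thursday: August 11, 2005.
Next Monday: August 15, 2005.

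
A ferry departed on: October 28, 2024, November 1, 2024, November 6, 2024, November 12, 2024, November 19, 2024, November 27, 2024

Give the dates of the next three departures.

December 6, 2024; December 16, 2024; December 27, 2024

Intervals are 4, 5, 6, 7, 8 days — an arithmetic progression with common difference 1.
Next gap: 9 days. November 27, 2024 + 9 days = December 6, 2024.
Next gap: 10 days. December 6, 2024 + 10 days = December 16, 2024.
Next gap: 11 days. December 16, 2024 + 11 days = December 27, 2024.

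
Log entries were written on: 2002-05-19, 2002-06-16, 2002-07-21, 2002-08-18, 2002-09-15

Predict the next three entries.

Gaps: 28, 35, 28, 28 days — a mix of 28 and 35. Every date is a Sunday.
Each is the 3rd Sunday of its month.
October 2002 — 3rd Sunday is 2002-10-20.
November 2002 — 3rd Sunday is 2002-11-17.
3rd Sunday of December 2002: 2002-12-15.

2002-10-20, 2002-11-17, 2002-12-15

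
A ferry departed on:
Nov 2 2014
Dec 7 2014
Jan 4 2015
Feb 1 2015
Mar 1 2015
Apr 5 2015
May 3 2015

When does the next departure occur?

Jun 7 2015

These are Sundays at 28- or 35-day spacing (35, 28, 28, 28, 35, 28).
The pattern: 1st Sunday of the month.
1st Sunday of June 2015: Jun 7 2015.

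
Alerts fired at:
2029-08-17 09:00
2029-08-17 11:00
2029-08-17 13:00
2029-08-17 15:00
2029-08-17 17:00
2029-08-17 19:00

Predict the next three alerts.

2029-08-17 21:00, 2029-08-17 23:00, 2029-08-18 01:00

Gaps: 2, 2, 2, 2, 2 hours — each event is 2 hours after the previous one.
2029-08-17 19:00 + 2 h = 2029-08-17 21:00.
2029-08-17 21:00 + 2 h = 2029-08-17 23:00.
2029-08-17 23:00 + 2 h = 2029-08-18 01:00.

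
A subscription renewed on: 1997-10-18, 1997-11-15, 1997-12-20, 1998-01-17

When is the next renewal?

Gaps: 28, 35, 28 days — a mix of 28 and 35. Every date is a Saturday.
Each is the 3rd Saturday of its month.
February 1998 — 3rd Saturday is 1998-02-21.

1998-02-21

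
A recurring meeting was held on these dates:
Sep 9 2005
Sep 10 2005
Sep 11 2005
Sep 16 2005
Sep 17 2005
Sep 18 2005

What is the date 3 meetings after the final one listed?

The gap pattern 1, 1, 5, 1, 1 repeats every 3 events.
These are the Fridays, Saturdays and Sundays of each week.
The following Friday is Sep 23 2005.
The following Saturday is Sep 24 2005.
The following Sunday is Sep 25 2005.

Sep 25 2005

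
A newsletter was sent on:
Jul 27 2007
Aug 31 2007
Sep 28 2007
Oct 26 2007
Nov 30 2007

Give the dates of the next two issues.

These are Fridays with 35, 28, 28, 35-day gaps.
Each is the final Friday of its month — Aug 31 2007 is past the 28th, so '4th Friday' doesn't fit.
December 2007 ends with Friday Dec 28 2007.
Last Friday of January 2008: Jan 25 2008.

Dec 28 2007, Jan 25 2008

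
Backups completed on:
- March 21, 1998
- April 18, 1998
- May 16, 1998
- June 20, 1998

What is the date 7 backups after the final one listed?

Gaps: 28, 28, 35 days — a mix of 28 and 35. Every date is a Saturday.
Each is the 3rd Saturday of its month.
3rd Saturday of July 1998: July 18, 1998.
August 1998 — 3rd Saturday is August 15, 1998.
3rd Saturday of September 1998: September 19, 1998.
3rd Saturday of October 1998: October 17, 1998.
November 1998 — 3rd Saturday is November 21, 1998.
December 1998 — 3rd Saturday is December 19, 1998.
January 1999 — 3rd Saturday is January 16, 1999.

January 16, 1999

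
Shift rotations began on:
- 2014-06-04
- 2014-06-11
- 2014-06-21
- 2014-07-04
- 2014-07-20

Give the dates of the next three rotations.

Gaps: 7, 10, 13, 16 days — each gap is 3 larger than the previous one.
Next gap: 19 days. 2014-07-20 + 19 days = 2014-08-08.
Next gap: 22 days. 2014-08-08 + 22 days = 2014-08-30.
Next gap: 25 days. 2014-08-30 + 25 days = 2014-09-24.

2014-08-08, 2014-08-30, 2014-09-24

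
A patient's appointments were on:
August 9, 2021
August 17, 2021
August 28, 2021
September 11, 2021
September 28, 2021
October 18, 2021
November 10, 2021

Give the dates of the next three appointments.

December 6, 2021; January 4, 2022; February 5, 2022

Intervals are 8, 11, 14, 17, 20, 23 days — an arithmetic progression with common difference 3.
Next gap: 26 days. November 10, 2021 + 26 days = December 6, 2021.
Next gap: 29 days. December 6, 2021 + 29 days = January 4, 2022.
Next gap: 32 days. January 4, 2022 + 32 days = February 5, 2022.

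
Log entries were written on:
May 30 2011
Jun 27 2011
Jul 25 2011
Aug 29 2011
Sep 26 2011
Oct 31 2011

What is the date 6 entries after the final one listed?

Apr 30 2012

All Mondays; the gaps (28, 28, 35, 28, 35) vary with month length.
This is the last Monday of each month.
Last Monday of November 2011: Nov 28 2011.
December 2011 ends with Monday Dec 26 2011.
Last Monday of January 2012: Jan 30 2012.
Last Monday of February 2012: Feb 27 2012.
March 2012 ends with Monday Mar 26 2012.
April 2012 ends with Monday Apr 30 2012.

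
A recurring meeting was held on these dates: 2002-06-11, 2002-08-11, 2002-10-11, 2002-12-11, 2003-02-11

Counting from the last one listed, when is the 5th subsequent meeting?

2003-12-11

Each date is the 11th; the gaps (61, 61, 61, 62) track the month lengths.
The rule is the 11th of every 2 months.
Next: April 2003 → 2003-04-11.
June 2003: 2003-06-11.
August 2003: 2003-08-11.
Next: October 2003 → 2003-10-11.
December 2003: 2003-12-11.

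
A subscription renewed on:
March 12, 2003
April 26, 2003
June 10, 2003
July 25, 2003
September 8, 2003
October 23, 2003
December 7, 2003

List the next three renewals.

Gaps between consecutive events: 45, 45, 45, 45, 45, 45 days — a constant 45-day interval.
December 7, 2003 + 45 days = January 21, 2004.
January 21, 2004 + 45 days = March 6, 2004.
March 6, 2004 + 45 days = April 20, 2004.

January 21, 2004; March 6, 2004; April 20, 2004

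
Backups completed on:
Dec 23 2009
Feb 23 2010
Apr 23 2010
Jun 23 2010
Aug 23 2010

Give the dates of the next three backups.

Oct 23 2010, Dec 23 2010, Feb 23 2011

Each date is the 23rd; the gaps (62, 59, 61, 61) track the month lengths.
The rule is the 23rd of every 2 months.
Next: October 2010 → Oct 23 2010.
December 2010: Dec 23 2010.
Next: February 2011 → Feb 23 2011.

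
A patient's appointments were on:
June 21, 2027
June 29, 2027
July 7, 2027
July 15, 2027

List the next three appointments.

Every event comes 8 days after the last (8, 8, 8).
July 15, 2027 + 8 days = July 23, 2027.
July 23, 2027 + 8 days = July 31, 2027.
July 31, 2027 + 8 days = August 8, 2027.

July 23, 2027; July 31, 2027; August 8, 2027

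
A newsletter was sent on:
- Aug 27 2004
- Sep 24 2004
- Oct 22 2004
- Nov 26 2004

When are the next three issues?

Dec 24 2004, Jan 28 2005, Feb 25 2005

All dates are Fridays, 28, 28, 35 days apart.
Specifically, the 4th Friday of each month.
4th Friday of December 2004: Dec 24 2004.
4th Friday of January 2005: Jan 28 2005.
4th Friday of February 2005: Feb 25 2005.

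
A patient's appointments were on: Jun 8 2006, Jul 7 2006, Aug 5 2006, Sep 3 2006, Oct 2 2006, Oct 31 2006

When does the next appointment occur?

Nov 29 2006

The spacing is 29, 29, 29, 29, 29 days — always 29 days.
Oct 31 2006 + 29 days = Nov 29 2006.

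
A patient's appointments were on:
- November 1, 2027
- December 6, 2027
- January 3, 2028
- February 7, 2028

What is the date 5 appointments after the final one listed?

July 3, 2028

Gaps: 35, 28, 35 days — a mix of 28 and 35. Every date is a Monday.
Each is the 1st Monday of its month.
1st Monday of March 2028: March 6, 2028.
April 2028 — 1st Monday is April 3, 2028.
1st Monday of May 2028: May 1, 2028.
1st Monday of June 2028: June 5, 2028.
1st Monday of July 2028: July 3, 2028.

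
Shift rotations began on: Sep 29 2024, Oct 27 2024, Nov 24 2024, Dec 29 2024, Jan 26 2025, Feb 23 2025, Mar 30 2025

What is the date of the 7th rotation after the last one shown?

These are Sundays with 28, 28, 35, 28, 28, 35-day gaps.
Each is the final Sunday of its month — Sep 29 2024 is past the 28th, so '4th Sunday' doesn't fit.
April 2025 ends with Sunday Apr 27 2025.
May 2025 ends with Sunday May 25 2025.
June 2025 ends with Sunday Jun 29 2025.
July 2025 ends with Sunday Jul 27 2025.
August 2025 ends with Sunday Aug 31 2025.
Last Sunday of September 2025: Sep 28 2025.
October 2025 ends with Sunday Oct 26 2025.

Oct 26 2025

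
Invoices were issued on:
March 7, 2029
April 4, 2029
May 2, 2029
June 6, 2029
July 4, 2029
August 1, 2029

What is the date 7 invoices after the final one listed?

All dates are Wednesdays, 28, 28, 35, 28, 28 days apart.
Specifically, the 1st Wednesday of each month.
September 2029 — 1st Wednesday is September 5, 2029.
1st Wednesday of October 2029: October 3, 2029.
November 2029 — 1st Wednesday is November 7, 2029.
December 2029 — 1st Wednesday is December 5, 2029.
January 2030 — 1st Wednesday is January 2, 2030.
1st Wednesday of February 2030: February 6, 2030.
March 2030 — 1st Wednesday is March 6, 2030.

March 6, 2030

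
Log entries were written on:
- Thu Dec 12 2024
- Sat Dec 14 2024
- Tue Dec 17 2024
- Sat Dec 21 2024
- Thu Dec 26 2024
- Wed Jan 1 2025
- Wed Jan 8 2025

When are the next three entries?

Thu Jan 16 2025, Sat Jan 25 2025, Tue Feb 4 2025

Intervals are 2, 3, 4, 5, 6, 7 days — an arithmetic progression with common difference 1.
Next gap: 8 days. Wed Jan 8 2025 + 8 days = Thu Jan 16 2025.
Next gap: 9 days. Thu Jan 16 2025 + 9 days = Sat Jan 25 2025.
Next gap: 10 days. Sat Jan 25 2025 + 10 days = Tue Feb 4 2025.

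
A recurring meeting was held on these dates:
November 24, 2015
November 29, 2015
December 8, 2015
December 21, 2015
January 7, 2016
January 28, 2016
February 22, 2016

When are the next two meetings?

Intervals are 5, 9, 13, 17, 21, 25 days — an arithmetic progression with common difference 4.
Next gap: 29 days. February 22, 2016 + 29 days = March 22, 2016.
Next gap: 33 days. March 22, 2016 + 33 days = April 24, 2016.

March 22, 2016; April 24, 2016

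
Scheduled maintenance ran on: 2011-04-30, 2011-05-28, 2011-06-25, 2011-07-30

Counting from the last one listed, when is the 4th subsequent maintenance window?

All Saturdays; the gaps (28, 28, 35) vary with month length.
This is the last Saturday of each month.
Last Saturday of August 2011: 2011-08-27.
Last Saturday of September 2011: 2011-09-24.
Last Saturday of October 2011: 2011-10-29.
November 2011 ends with Saturday 2011-11-26.

2011-11-26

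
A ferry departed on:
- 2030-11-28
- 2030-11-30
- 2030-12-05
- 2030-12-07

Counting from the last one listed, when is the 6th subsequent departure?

Every event lands on a Thursday or Saturday (gaps cycle 2, 5, 2).
So the schedule is: every Thursday and Saturday.
Next Thursday: 2030-12-12.
The following Saturday is 2030-12-14.
Next Thursday: 2030-12-19.
Next Saturday: 2030-12-21.
Next Thursday: 2030-12-26.
Next Saturday: 2030-12-28.

2030-12-28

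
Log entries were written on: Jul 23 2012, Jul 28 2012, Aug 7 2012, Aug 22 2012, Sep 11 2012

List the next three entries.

Gaps: 5, 10, 15, 20 days — each gap is 5 larger than the previous one.
Next gap: 25 days. Sep 11 2012 + 25 days = Oct 6 2012.
Next gap: 30 days. Oct 6 2012 + 30 days = Nov 5 2012.
Next gap: 35 days. Nov 5 2012 + 35 days = Dec 10 2012.

Oct 6 2012, Nov 5 2012, Dec 10 2012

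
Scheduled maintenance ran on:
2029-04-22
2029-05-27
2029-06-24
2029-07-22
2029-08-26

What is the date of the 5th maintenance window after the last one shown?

2030-01-27

These are Sundays at 28- or 35-day spacing (35, 28, 28, 35).
The pattern: 4th Sunday of the month.
4th Sunday of September 2029: 2029-09-23.
4th Sunday of October 2029: 2029-10-28.
November 2029 — 4th Sunday is 2029-11-25.
4th Sunday of December 2029: 2029-12-23.
4th Sunday of January 2030: 2030-01-27.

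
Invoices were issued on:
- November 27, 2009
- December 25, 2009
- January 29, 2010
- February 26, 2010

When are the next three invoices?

March 26, 2010; April 30, 2010; May 28, 2010

Every date is a Friday; gaps 28, 35, 28 days.
Each is the last Friday of its month (at least one falls on the 29th or later, ruling out '4th Friday').
Last Friday of March 2010: March 26, 2010.
Last Friday of April 2010: April 30, 2010.
May 2010 ends with Friday May 28, 2010.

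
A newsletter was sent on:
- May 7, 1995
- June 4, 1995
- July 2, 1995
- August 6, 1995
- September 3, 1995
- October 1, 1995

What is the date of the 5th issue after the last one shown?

March 3, 1996

All dates are Sundays, 28, 28, 35, 28, 28 days apart.
Specifically, the 1st Sunday of each month.
November 1995 — 1st Sunday is November 5, 1995.
1st Sunday of December 1995: December 3, 1995.
January 1996 — 1st Sunday is January 7, 1996.
1st Sunday of February 1996: February 4, 1996.
1st Sunday of March 1996: March 3, 1996.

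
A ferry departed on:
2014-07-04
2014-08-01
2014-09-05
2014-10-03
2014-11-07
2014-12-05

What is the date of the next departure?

2015-01-02

These are Fridays at 28- or 35-day spacing (28, 35, 28, 35, 28).
The pattern: 1st Friday of the month.
January 2015 — 1st Friday is 2015-01-02.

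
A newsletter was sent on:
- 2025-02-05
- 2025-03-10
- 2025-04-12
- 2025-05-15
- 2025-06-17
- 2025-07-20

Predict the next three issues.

Every event comes 33 days after the last (33, 33, 33, 33, 33).
2025-07-20 + 33 days = 2025-08-22.
2025-08-22 + 33 days = 2025-09-24.
2025-09-24 + 33 days = 2025-10-27.

2025-08-22, 2025-09-24, 2025-10-27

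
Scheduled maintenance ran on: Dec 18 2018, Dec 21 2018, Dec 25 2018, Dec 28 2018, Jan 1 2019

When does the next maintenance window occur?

Jan 4 2019

The gap pattern 3, 4, 3, 4 repeats every 2 events.
These are the Tuesdays and Fridays of each week.
Next Friday: Jan 4 2019.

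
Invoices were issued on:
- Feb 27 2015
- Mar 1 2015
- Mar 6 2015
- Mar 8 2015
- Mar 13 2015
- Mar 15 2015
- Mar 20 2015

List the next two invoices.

Gaps: 2, 5, 2, 5, 2, 5 days — not constant, but cyclic with period 2.
The events fall on every Friday and Sunday.
Next Sunday: Mar 22 2015.
The following Friday is Mar 27 2015.

Mar 22 2015, Mar 27 2015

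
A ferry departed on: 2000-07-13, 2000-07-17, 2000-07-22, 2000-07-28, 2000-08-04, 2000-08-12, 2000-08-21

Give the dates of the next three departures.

The spacing grows by 1 each time: 4, 5, 6, 7, 8, 9 days.
Next gap: 10 days. 2000-08-21 + 10 days = 2000-08-31.
Next gap: 11 days. 2000-08-31 + 11 days = 2000-09-11.
Next gap: 12 days. 2000-09-11 + 12 days = 2000-09-23.

2000-08-31, 2000-09-11, 2000-09-23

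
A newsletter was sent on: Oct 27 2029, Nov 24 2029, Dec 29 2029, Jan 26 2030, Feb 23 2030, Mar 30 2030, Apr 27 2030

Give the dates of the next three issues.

All Saturdays; the gaps (28, 35, 28, 28, 35, 28) vary with month length.
This is the last Saturday of each month.
Last Saturday of May 2030: May 25 2030.
Last Saturday of June 2030: Jun 29 2030.
July 2030 ends with Saturday Jul 27 2030.

May 25 2030, Jun 29 2030, Jul 27 2030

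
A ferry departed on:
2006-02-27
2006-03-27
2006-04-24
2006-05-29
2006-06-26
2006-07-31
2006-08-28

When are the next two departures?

All Mondays; the gaps (28, 28, 35, 28, 35, 28) vary with month length.
This is the last Monday of each month.
September 2006 ends with Monday 2006-09-25.
Last Monday of October 2006: 2006-10-30.

2006-09-25, 2006-10-30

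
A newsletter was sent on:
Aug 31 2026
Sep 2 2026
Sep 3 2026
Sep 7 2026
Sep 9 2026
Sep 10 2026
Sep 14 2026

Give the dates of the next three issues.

Sep 16 2026, Sep 17 2026, Sep 21 2026

The gap pattern 2, 1, 4, 2, 1, 4 repeats every 3 events.
These are the Mondays, Wednesdays and Thursdays of each week.
Next Wednesday: Sep 16 2026.
The following Thursday is Sep 17 2026.
The following Monday is Sep 21 2026.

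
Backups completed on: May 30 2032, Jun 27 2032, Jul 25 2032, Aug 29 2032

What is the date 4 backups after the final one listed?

Dec 26 2032

Every date is a Sunday; gaps 28, 28, 35 days.
Each is the last Sunday of its month (at least one falls on the 29th or later, ruling out '4th Sunday').
Last Sunday of September 2032: Sep 26 2032.
Last Sunday of October 2032: Oct 31 2032.
Last Sunday of November 2032: Nov 28 2032.
December 2032 ends with Sunday Dec 26 2032.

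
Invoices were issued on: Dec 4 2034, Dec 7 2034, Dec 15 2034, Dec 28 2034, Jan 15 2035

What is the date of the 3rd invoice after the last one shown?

Intervals are 3, 8, 13, 18 days — an arithmetic progression with common difference 5.
Next gap: 23 days. Jan 15 2035 + 23 days = Feb 7 2035.
Next gap: 28 days. Feb 7 2035 + 28 days = Mar 7 2035.
Next gap: 33 days. Mar 7 2035 + 33 days = Apr 9 2035.

Apr 9 2035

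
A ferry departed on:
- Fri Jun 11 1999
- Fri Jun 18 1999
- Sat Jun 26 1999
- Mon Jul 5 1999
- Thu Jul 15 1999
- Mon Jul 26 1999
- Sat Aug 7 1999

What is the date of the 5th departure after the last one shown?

Thu Oct 21 1999

Intervals are 7, 8, 9, 10, 11, 12 days — an arithmetic progression with common difference 1.
Next gap: 13 days. Sat Aug 7 1999 + 13 days = Fri Aug 20 1999.
Next gap: 14 days. Fri Aug 20 1999 + 14 days = Fri Sep 3 1999.
Next gap: 15 days. Fri Sep 3 1999 + 15 days = Sat Sep 18 1999.
Next gap: 16 days. Sat Sep 18 1999 + 16 days = Mon Oct 4 1999.
Next gap: 17 days. Mon Oct 4 1999 + 17 days = Thu Oct 21 1999.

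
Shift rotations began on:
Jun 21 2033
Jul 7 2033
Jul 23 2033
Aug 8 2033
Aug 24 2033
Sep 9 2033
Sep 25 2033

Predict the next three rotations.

Oct 11 2033, Oct 27 2033, Nov 12 2033

Every event comes 16 days after the last (16, 16, 16, 16, 16, 16).
Sep 25 2033 + 16 days = Oct 11 2033.
Oct 11 2033 + 16 days = Oct 27 2033.
Oct 27 2033 + 16 days = Nov 12 2033.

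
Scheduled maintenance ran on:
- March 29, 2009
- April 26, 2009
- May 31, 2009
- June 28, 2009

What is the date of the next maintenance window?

These are Sundays with 28, 35, 28-day gaps.
Each is the final Sunday of its month — March 29, 2009 is past the 28th, so '4th Sunday' doesn't fit.
July 2009 ends with Sunday July 26, 2009.

July 26, 2009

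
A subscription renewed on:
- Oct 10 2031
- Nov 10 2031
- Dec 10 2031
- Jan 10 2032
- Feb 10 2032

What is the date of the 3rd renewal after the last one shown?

The day-of-month is always 10 (31, 30, 31, 31 days between events).
So this recurs on the 10th of each month.
Next: March 2032 → Mar 10 2032.
Next: April 2032 → Apr 10 2032.
Next: May 2032 → May 10 2032.

May 10 2032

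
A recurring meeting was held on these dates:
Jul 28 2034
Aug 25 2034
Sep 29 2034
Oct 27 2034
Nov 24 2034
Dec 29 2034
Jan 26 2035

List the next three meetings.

Feb 23 2035, Mar 30 2035, Apr 27 2035

These are Fridays with 28, 35, 28, 28, 35, 28-day gaps.
Each is the final Friday of its month — Sep 29 2034 is past the 28th, so '4th Friday' doesn't fit.
Last Friday of February 2035: Feb 23 2035.
Last Friday of March 2035: Mar 30 2035.
April 2035 ends with Friday Apr 27 2035.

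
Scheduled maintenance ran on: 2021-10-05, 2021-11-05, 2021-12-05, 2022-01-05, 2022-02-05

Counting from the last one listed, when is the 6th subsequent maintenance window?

2022-08-05

Each date is the 5th; the gaps (31, 30, 31, 31) track the month lengths.
The rule is the 5th of each month.
March 2022: 2022-03-05.
Next: April 2022 → 2022-04-05.
May 2022: 2022-05-05.
June 2022: 2022-06-05.
Next: July 2022 → 2022-07-05.
Next: August 2022 → 2022-08-05.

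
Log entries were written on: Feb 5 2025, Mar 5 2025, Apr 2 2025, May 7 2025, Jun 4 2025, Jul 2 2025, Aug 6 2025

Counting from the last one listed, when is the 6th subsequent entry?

Feb 4 2026

All dates are Wednesdays, 28, 28, 35, 28, 28, 35 days apart.
Specifically, the 1st Wednesday of each month.
September 2025 — 1st Wednesday is Sep 3 2025.
October 2025 — 1st Wednesday is Oct 1 2025.
November 2025 — 1st Wednesday is Nov 5 2025.
1st Wednesday of December 2025: Dec 3 2025.
1st Wednesday of January 2026: Jan 7 2026.
February 2026 — 1st Wednesday is Feb 4 2026.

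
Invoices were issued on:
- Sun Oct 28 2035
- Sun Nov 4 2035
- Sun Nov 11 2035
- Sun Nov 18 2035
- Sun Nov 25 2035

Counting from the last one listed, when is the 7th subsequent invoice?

Sun Jan 13 2036

Gaps between consecutive events: 7, 7, 7, 7 days — a constant 7-day interval.
Sun Nov 25 2035 + 7 days = Sun Dec 2 2035.
Sun Dec 2 2035 + 7 days = Sun Dec 9 2035.
Sun Dec 9 2035 + 7 days = Sun Dec 16 2035.
Sun Dec 16 2035 + 7 days = Sun Dec 23 2035.
Sun Dec 23 2035 + 7 days = Sun Dec 30 2035.
Sun Dec 30 2035 + 7 days = Sun Jan 6 2036.
Sun Jan 6 2036 + 7 days = Sun Jan 13 2036.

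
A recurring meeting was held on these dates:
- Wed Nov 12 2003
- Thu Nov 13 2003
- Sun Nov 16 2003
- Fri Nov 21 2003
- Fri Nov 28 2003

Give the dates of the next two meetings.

Intervals are 1, 3, 5, 7 days — an arithmetic progression with common difference 2.
Next gap: 9 days. Fri Nov 28 2003 + 9 days = Sun Dec 7 2003.
Next gap: 11 days. Sun Dec 7 2003 + 11 days = Thu Dec 18 2003.

Sun Dec 7 2003, Thu Dec 18 2003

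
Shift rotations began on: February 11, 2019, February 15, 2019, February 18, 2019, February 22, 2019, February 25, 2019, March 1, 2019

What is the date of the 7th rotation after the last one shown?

March 25, 2019

Gaps: 4, 3, 4, 3, 4 days — not constant, but cyclic with period 2.
The events fall on every Monday and Friday.
The following Monday is March 4, 2019.
Next Friday: March 8, 2019.
Next Monday: March 11, 2019.
Next Friday: March 15, 2019.
The following Monday is March 18, 2019.
The following Friday is March 22, 2019.
Next Monday: March 25, 2019.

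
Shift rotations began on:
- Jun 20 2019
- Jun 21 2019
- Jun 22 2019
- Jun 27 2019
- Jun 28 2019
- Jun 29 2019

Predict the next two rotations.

Jul 4 2019, Jul 5 2019

Every event lands on a Thursday or Friday or Saturday (gaps cycle 1, 1, 5, 1, 1).
So the schedule is: every Thursday, Friday and Saturday.
The following Thursday is Jul 4 2019.
The following Friday is Jul 5 2019.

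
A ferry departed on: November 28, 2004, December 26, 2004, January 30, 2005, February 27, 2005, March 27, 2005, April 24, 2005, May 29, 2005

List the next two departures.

June 26, 2005; July 31, 2005

Every date is a Sunday; gaps 28, 35, 28, 28, 28, 35 days.
Each is the last Sunday of its month (at least one falls on the 29th or later, ruling out '4th Sunday').
June 2005 ends with Sunday June 26, 2005.
July 2005 ends with Sunday July 31, 2005.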